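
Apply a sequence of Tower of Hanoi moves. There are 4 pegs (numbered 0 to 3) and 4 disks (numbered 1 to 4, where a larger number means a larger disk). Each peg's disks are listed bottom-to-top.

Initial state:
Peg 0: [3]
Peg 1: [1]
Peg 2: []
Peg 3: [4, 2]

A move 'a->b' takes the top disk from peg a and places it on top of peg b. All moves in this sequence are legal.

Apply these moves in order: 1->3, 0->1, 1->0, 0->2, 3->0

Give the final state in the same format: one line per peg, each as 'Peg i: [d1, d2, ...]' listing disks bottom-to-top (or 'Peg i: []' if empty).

After move 1 (1->3):
Peg 0: [3]
Peg 1: []
Peg 2: []
Peg 3: [4, 2, 1]

After move 2 (0->1):
Peg 0: []
Peg 1: [3]
Peg 2: []
Peg 3: [4, 2, 1]

After move 3 (1->0):
Peg 0: [3]
Peg 1: []
Peg 2: []
Peg 3: [4, 2, 1]

After move 4 (0->2):
Peg 0: []
Peg 1: []
Peg 2: [3]
Peg 3: [4, 2, 1]

After move 5 (3->0):
Peg 0: [1]
Peg 1: []
Peg 2: [3]
Peg 3: [4, 2]

Answer: Peg 0: [1]
Peg 1: []
Peg 2: [3]
Peg 3: [4, 2]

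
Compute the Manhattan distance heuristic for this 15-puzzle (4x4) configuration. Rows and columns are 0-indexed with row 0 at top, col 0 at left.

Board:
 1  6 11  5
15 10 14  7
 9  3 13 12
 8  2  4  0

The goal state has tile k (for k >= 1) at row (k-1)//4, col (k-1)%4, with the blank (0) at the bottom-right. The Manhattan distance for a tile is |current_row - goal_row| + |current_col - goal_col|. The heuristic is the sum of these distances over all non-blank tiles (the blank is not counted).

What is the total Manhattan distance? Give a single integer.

Answer: 34

Derivation:
Tile 1: at (0,0), goal (0,0), distance |0-0|+|0-0| = 0
Tile 6: at (0,1), goal (1,1), distance |0-1|+|1-1| = 1
Tile 11: at (0,2), goal (2,2), distance |0-2|+|2-2| = 2
Tile 5: at (0,3), goal (1,0), distance |0-1|+|3-0| = 4
Tile 15: at (1,0), goal (3,2), distance |1-3|+|0-2| = 4
Tile 10: at (1,1), goal (2,1), distance |1-2|+|1-1| = 1
Tile 14: at (1,2), goal (3,1), distance |1-3|+|2-1| = 3
Tile 7: at (1,3), goal (1,2), distance |1-1|+|3-2| = 1
Tile 9: at (2,0), goal (2,0), distance |2-2|+|0-0| = 0
Tile 3: at (2,1), goal (0,2), distance |2-0|+|1-2| = 3
Tile 13: at (2,2), goal (3,0), distance |2-3|+|2-0| = 3
Tile 12: at (2,3), goal (2,3), distance |2-2|+|3-3| = 0
Tile 8: at (3,0), goal (1,3), distance |3-1|+|0-3| = 5
Tile 2: at (3,1), goal (0,1), distance |3-0|+|1-1| = 3
Tile 4: at (3,2), goal (0,3), distance |3-0|+|2-3| = 4
Sum: 0 + 1 + 2 + 4 + 4 + 1 + 3 + 1 + 0 + 3 + 3 + 0 + 5 + 3 + 4 = 34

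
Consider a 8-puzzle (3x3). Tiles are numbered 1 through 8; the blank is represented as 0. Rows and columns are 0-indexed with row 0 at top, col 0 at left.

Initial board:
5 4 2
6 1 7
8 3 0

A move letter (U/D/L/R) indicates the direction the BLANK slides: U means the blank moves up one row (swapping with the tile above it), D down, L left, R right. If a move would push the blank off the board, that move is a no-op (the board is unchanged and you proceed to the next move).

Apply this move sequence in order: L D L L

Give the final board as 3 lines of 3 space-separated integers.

After move 1 (L):
5 4 2
6 1 7
8 0 3

After move 2 (D):
5 4 2
6 1 7
8 0 3

After move 3 (L):
5 4 2
6 1 7
0 8 3

After move 4 (L):
5 4 2
6 1 7
0 8 3

Answer: 5 4 2
6 1 7
0 8 3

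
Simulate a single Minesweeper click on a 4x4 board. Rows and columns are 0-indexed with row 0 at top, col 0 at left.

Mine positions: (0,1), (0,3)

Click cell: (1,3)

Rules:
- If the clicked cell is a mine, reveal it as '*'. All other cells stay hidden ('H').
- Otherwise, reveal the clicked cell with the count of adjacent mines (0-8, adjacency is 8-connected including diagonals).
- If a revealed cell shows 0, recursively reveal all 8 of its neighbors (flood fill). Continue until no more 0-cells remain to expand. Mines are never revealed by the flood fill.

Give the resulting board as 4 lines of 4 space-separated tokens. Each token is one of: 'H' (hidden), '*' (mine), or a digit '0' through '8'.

H H H H
H H H 1
H H H H
H H H H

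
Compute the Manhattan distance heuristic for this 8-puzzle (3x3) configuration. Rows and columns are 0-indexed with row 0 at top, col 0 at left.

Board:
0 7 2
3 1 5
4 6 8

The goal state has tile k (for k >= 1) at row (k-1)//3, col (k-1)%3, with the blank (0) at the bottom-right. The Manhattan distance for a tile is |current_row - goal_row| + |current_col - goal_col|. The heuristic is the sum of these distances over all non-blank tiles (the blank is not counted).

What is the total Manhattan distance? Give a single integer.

Answer: 14

Derivation:
Tile 7: at (0,1), goal (2,0), distance |0-2|+|1-0| = 3
Tile 2: at (0,2), goal (0,1), distance |0-0|+|2-1| = 1
Tile 3: at (1,0), goal (0,2), distance |1-0|+|0-2| = 3
Tile 1: at (1,1), goal (0,0), distance |1-0|+|1-0| = 2
Tile 5: at (1,2), goal (1,1), distance |1-1|+|2-1| = 1
Tile 4: at (2,0), goal (1,0), distance |2-1|+|0-0| = 1
Tile 6: at (2,1), goal (1,2), distance |2-1|+|1-2| = 2
Tile 8: at (2,2), goal (2,1), distance |2-2|+|2-1| = 1
Sum: 3 + 1 + 3 + 2 + 1 + 1 + 2 + 1 = 14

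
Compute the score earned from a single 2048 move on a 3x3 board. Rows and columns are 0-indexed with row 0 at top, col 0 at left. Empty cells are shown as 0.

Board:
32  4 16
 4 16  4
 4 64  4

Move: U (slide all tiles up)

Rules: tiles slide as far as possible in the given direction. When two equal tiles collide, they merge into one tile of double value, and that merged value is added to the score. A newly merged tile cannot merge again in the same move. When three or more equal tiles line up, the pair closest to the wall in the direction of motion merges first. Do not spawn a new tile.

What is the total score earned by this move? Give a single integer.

Slide up:
col 0: [32, 4, 4] -> [32, 8, 0]  score +8 (running 8)
col 1: [4, 16, 64] -> [4, 16, 64]  score +0 (running 8)
col 2: [16, 4, 4] -> [16, 8, 0]  score +8 (running 16)
Board after move:
32  4 16
 8 16  8
 0 64  0

Answer: 16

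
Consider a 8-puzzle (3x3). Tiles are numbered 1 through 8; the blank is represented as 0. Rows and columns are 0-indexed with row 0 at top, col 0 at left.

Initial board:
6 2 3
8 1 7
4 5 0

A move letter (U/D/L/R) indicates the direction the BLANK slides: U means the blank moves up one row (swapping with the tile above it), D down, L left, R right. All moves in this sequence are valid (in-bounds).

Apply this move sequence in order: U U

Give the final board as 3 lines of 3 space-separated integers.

Answer: 6 2 0
8 1 3
4 5 7

Derivation:
After move 1 (U):
6 2 3
8 1 0
4 5 7

After move 2 (U):
6 2 0
8 1 3
4 5 7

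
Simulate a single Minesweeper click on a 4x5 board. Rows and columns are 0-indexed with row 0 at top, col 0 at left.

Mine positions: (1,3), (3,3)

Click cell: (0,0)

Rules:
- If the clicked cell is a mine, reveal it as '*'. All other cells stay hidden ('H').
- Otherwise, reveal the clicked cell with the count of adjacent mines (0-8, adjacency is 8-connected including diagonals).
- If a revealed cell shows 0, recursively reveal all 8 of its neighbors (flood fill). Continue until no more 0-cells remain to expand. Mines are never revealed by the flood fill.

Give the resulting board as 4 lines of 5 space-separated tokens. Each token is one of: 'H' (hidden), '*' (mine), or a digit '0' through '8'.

0 0 1 H H
0 0 1 H H
0 0 2 H H
0 0 1 H H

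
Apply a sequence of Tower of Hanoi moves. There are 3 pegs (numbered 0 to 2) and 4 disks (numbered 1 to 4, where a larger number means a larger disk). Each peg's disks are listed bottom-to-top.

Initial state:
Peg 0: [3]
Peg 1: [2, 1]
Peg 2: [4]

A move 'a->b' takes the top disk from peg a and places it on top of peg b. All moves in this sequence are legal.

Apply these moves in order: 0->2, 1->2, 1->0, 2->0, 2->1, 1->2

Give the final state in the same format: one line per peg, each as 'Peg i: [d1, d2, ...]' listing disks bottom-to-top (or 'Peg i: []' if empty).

Answer: Peg 0: [2, 1]
Peg 1: []
Peg 2: [4, 3]

Derivation:
After move 1 (0->2):
Peg 0: []
Peg 1: [2, 1]
Peg 2: [4, 3]

After move 2 (1->2):
Peg 0: []
Peg 1: [2]
Peg 2: [4, 3, 1]

After move 3 (1->0):
Peg 0: [2]
Peg 1: []
Peg 2: [4, 3, 1]

After move 4 (2->0):
Peg 0: [2, 1]
Peg 1: []
Peg 2: [4, 3]

After move 5 (2->1):
Peg 0: [2, 1]
Peg 1: [3]
Peg 2: [4]

After move 6 (1->2):
Peg 0: [2, 1]
Peg 1: []
Peg 2: [4, 3]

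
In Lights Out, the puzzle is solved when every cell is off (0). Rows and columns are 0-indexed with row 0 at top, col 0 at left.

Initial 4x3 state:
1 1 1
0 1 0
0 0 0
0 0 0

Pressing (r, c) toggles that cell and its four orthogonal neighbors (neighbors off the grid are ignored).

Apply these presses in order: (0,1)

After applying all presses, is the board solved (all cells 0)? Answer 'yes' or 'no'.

Answer: yes

Derivation:
After press 1 at (0,1):
0 0 0
0 0 0
0 0 0
0 0 0

Lights still on: 0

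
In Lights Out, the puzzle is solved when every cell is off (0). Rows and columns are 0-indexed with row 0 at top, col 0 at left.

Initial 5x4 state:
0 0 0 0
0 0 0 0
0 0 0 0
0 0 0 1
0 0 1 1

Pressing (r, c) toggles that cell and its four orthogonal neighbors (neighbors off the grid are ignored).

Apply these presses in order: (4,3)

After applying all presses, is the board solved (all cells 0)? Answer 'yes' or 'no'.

After press 1 at (4,3):
0 0 0 0
0 0 0 0
0 0 0 0
0 0 0 0
0 0 0 0

Lights still on: 0

Answer: yes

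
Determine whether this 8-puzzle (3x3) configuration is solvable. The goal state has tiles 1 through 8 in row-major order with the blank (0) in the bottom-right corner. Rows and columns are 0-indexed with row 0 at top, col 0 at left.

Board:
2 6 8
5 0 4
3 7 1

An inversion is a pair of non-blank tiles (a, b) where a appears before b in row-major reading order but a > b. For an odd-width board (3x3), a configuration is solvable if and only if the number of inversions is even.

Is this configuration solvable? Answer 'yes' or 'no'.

Inversions (pairs i<j in row-major order where tile[i] > tile[j] > 0): 17
17 is odd, so the puzzle is not solvable.

Answer: no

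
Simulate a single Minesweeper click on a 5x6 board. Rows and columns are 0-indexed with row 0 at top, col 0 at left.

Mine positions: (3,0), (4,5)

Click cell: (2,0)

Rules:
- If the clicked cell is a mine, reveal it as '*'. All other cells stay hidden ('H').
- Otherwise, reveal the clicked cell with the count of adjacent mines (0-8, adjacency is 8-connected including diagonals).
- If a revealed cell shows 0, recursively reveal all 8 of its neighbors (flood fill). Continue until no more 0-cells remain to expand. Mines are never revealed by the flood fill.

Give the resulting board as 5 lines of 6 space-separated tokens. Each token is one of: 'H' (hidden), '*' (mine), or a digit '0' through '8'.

H H H H H H
H H H H H H
1 H H H H H
H H H H H H
H H H H H H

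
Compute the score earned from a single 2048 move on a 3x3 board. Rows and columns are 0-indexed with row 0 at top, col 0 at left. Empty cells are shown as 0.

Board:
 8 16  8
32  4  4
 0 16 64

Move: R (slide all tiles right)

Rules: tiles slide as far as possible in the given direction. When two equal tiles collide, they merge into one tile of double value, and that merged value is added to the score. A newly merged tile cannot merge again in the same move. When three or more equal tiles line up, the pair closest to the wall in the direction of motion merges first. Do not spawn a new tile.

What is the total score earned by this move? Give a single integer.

Slide right:
row 0: [8, 16, 8] -> [8, 16, 8]  score +0 (running 0)
row 1: [32, 4, 4] -> [0, 32, 8]  score +8 (running 8)
row 2: [0, 16, 64] -> [0, 16, 64]  score +0 (running 8)
Board after move:
 8 16  8
 0 32  8
 0 16 64

Answer: 8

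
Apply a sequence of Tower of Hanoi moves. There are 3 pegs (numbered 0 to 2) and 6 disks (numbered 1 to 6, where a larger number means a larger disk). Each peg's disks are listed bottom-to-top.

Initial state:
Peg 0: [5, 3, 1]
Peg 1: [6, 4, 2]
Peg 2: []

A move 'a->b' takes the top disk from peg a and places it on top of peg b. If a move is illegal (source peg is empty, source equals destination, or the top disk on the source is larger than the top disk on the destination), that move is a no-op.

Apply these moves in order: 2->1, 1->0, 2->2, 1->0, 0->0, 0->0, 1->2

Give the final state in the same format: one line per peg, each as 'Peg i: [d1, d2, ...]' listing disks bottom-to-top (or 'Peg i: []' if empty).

After move 1 (2->1):
Peg 0: [5, 3, 1]
Peg 1: [6, 4, 2]
Peg 2: []

After move 2 (1->0):
Peg 0: [5, 3, 1]
Peg 1: [6, 4, 2]
Peg 2: []

After move 3 (2->2):
Peg 0: [5, 3, 1]
Peg 1: [6, 4, 2]
Peg 2: []

After move 4 (1->0):
Peg 0: [5, 3, 1]
Peg 1: [6, 4, 2]
Peg 2: []

After move 5 (0->0):
Peg 0: [5, 3, 1]
Peg 1: [6, 4, 2]
Peg 2: []

After move 6 (0->0):
Peg 0: [5, 3, 1]
Peg 1: [6, 4, 2]
Peg 2: []

After move 7 (1->2):
Peg 0: [5, 3, 1]
Peg 1: [6, 4]
Peg 2: [2]

Answer: Peg 0: [5, 3, 1]
Peg 1: [6, 4]
Peg 2: [2]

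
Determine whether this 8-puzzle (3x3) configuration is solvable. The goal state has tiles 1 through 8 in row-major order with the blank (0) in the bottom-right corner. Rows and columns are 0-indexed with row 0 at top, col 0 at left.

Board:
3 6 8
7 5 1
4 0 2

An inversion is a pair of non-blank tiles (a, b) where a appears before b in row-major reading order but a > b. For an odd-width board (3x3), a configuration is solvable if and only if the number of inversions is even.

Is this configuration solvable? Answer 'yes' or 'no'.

Answer: no

Derivation:
Inversions (pairs i<j in row-major order where tile[i] > tile[j] > 0): 19
19 is odd, so the puzzle is not solvable.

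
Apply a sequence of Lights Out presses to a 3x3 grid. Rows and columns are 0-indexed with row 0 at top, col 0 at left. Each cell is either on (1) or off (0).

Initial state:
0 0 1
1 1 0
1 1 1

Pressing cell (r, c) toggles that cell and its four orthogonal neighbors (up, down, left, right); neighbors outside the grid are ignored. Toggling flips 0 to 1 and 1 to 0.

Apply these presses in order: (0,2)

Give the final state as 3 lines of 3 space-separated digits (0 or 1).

Answer: 0 1 0
1 1 1
1 1 1

Derivation:
After press 1 at (0,2):
0 1 0
1 1 1
1 1 1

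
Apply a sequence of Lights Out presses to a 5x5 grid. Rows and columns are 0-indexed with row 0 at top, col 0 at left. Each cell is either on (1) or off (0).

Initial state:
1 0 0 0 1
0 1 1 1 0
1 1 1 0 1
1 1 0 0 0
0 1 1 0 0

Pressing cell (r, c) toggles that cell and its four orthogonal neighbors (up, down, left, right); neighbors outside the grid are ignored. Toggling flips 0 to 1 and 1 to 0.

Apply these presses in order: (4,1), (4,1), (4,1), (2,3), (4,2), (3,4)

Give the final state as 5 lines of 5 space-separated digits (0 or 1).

Answer: 1 0 0 0 1
0 1 1 0 0
1 1 0 1 1
1 0 1 0 1
1 1 1 1 1

Derivation:
After press 1 at (4,1):
1 0 0 0 1
0 1 1 1 0
1 1 1 0 1
1 0 0 0 0
1 0 0 0 0

After press 2 at (4,1):
1 0 0 0 1
0 1 1 1 0
1 1 1 0 1
1 1 0 0 0
0 1 1 0 0

After press 3 at (4,1):
1 0 0 0 1
0 1 1 1 0
1 1 1 0 1
1 0 0 0 0
1 0 0 0 0

After press 4 at (2,3):
1 0 0 0 1
0 1 1 0 0
1 1 0 1 0
1 0 0 1 0
1 0 0 0 0

After press 5 at (4,2):
1 0 0 0 1
0 1 1 0 0
1 1 0 1 0
1 0 1 1 0
1 1 1 1 0

After press 6 at (3,4):
1 0 0 0 1
0 1 1 0 0
1 1 0 1 1
1 0 1 0 1
1 1 1 1 1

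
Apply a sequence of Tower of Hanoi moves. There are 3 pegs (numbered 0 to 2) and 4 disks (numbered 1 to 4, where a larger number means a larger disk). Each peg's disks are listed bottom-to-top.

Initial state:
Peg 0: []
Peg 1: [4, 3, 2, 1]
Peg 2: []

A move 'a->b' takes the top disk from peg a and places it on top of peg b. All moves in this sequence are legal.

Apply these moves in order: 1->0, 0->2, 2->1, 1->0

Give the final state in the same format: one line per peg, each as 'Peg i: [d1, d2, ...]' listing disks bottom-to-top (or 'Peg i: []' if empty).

Answer: Peg 0: [1]
Peg 1: [4, 3, 2]
Peg 2: []

Derivation:
After move 1 (1->0):
Peg 0: [1]
Peg 1: [4, 3, 2]
Peg 2: []

After move 2 (0->2):
Peg 0: []
Peg 1: [4, 3, 2]
Peg 2: [1]

After move 3 (2->1):
Peg 0: []
Peg 1: [4, 3, 2, 1]
Peg 2: []

After move 4 (1->0):
Peg 0: [1]
Peg 1: [4, 3, 2]
Peg 2: []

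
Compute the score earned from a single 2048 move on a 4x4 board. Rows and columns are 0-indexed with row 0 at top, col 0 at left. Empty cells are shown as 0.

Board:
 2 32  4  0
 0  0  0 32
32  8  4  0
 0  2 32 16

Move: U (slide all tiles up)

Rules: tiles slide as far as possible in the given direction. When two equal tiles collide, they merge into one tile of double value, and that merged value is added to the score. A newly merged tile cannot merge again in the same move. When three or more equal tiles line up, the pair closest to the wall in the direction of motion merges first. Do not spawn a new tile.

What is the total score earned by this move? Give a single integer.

Slide up:
col 0: [2, 0, 32, 0] -> [2, 32, 0, 0]  score +0 (running 0)
col 1: [32, 0, 8, 2] -> [32, 8, 2, 0]  score +0 (running 0)
col 2: [4, 0, 4, 32] -> [8, 32, 0, 0]  score +8 (running 8)
col 3: [0, 32, 0, 16] -> [32, 16, 0, 0]  score +0 (running 8)
Board after move:
 2 32  8 32
32  8 32 16
 0  2  0  0
 0  0  0  0

Answer: 8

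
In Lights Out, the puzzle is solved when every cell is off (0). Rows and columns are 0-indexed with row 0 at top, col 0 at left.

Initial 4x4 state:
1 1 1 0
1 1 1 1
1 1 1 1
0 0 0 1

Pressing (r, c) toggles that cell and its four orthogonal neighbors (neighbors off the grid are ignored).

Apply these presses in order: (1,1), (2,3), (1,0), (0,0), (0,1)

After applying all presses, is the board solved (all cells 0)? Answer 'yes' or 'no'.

After press 1 at (1,1):
1 0 1 0
0 0 0 1
1 0 1 1
0 0 0 1

After press 2 at (2,3):
1 0 1 0
0 0 0 0
1 0 0 0
0 0 0 0

After press 3 at (1,0):
0 0 1 0
1 1 0 0
0 0 0 0
0 0 0 0

After press 4 at (0,0):
1 1 1 0
0 1 0 0
0 0 0 0
0 0 0 0

After press 5 at (0,1):
0 0 0 0
0 0 0 0
0 0 0 0
0 0 0 0

Lights still on: 0

Answer: yes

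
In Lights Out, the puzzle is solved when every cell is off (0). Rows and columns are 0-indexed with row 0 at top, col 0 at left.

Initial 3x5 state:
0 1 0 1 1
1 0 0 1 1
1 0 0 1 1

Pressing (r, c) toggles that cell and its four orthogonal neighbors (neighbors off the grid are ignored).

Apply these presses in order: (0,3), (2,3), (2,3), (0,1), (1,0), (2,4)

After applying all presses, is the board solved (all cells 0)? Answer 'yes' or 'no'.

After press 1 at (0,3):
0 1 1 0 0
1 0 0 0 1
1 0 0 1 1

After press 2 at (2,3):
0 1 1 0 0
1 0 0 1 1
1 0 1 0 0

After press 3 at (2,3):
0 1 1 0 0
1 0 0 0 1
1 0 0 1 1

After press 4 at (0,1):
1 0 0 0 0
1 1 0 0 1
1 0 0 1 1

After press 5 at (1,0):
0 0 0 0 0
0 0 0 0 1
0 0 0 1 1

After press 6 at (2,4):
0 0 0 0 0
0 0 0 0 0
0 0 0 0 0

Lights still on: 0

Answer: yes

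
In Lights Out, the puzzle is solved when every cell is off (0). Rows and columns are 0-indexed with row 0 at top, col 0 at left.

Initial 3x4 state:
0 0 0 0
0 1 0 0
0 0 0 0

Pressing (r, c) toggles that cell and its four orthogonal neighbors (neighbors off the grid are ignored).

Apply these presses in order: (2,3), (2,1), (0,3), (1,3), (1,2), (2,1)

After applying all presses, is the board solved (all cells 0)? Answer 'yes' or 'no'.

Answer: yes

Derivation:
After press 1 at (2,3):
0 0 0 0
0 1 0 1
0 0 1 1

After press 2 at (2,1):
0 0 0 0
0 0 0 1
1 1 0 1

After press 3 at (0,3):
0 0 1 1
0 0 0 0
1 1 0 1

After press 4 at (1,3):
0 0 1 0
0 0 1 1
1 1 0 0

After press 5 at (1,2):
0 0 0 0
0 1 0 0
1 1 1 0

After press 6 at (2,1):
0 0 0 0
0 0 0 0
0 0 0 0

Lights still on: 0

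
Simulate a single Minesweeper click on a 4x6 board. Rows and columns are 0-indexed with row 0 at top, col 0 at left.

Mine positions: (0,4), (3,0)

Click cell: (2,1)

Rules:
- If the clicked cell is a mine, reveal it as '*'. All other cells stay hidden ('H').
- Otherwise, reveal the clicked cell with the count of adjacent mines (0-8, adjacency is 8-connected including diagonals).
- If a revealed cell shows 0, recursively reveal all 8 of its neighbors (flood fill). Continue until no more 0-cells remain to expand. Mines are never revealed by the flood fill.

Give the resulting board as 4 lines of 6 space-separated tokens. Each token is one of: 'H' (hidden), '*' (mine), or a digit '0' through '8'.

H H H H H H
H H H H H H
H 1 H H H H
H H H H H H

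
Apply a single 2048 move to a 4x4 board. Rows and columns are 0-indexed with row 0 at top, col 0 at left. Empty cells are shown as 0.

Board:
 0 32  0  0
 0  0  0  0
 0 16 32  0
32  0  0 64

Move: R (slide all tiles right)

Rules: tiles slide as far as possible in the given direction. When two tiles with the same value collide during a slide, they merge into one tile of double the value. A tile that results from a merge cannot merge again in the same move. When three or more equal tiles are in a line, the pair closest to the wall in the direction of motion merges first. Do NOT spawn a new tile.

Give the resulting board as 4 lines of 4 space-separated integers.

Slide right:
row 0: [0, 32, 0, 0] -> [0, 0, 0, 32]
row 1: [0, 0, 0, 0] -> [0, 0, 0, 0]
row 2: [0, 16, 32, 0] -> [0, 0, 16, 32]
row 3: [32, 0, 0, 64] -> [0, 0, 32, 64]

Answer:  0  0  0 32
 0  0  0  0
 0  0 16 32
 0  0 32 64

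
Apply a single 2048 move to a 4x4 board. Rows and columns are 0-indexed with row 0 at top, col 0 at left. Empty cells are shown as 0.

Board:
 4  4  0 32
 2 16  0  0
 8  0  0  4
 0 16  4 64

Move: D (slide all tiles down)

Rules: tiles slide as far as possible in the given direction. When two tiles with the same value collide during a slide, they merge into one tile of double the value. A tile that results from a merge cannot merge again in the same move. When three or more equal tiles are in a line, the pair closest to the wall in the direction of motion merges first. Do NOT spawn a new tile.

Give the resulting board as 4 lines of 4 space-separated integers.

Slide down:
col 0: [4, 2, 8, 0] -> [0, 4, 2, 8]
col 1: [4, 16, 0, 16] -> [0, 0, 4, 32]
col 2: [0, 0, 0, 4] -> [0, 0, 0, 4]
col 3: [32, 0, 4, 64] -> [0, 32, 4, 64]

Answer:  0  0  0  0
 4  0  0 32
 2  4  0  4
 8 32  4 64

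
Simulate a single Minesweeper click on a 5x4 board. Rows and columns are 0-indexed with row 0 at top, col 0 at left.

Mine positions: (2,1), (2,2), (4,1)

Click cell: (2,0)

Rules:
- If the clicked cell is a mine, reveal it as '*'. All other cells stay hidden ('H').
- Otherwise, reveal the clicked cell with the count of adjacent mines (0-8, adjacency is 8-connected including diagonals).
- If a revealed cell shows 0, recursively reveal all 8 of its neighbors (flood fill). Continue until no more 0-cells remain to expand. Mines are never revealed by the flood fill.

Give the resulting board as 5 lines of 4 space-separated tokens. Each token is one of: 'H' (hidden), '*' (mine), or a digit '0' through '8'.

H H H H
H H H H
1 H H H
H H H H
H H H H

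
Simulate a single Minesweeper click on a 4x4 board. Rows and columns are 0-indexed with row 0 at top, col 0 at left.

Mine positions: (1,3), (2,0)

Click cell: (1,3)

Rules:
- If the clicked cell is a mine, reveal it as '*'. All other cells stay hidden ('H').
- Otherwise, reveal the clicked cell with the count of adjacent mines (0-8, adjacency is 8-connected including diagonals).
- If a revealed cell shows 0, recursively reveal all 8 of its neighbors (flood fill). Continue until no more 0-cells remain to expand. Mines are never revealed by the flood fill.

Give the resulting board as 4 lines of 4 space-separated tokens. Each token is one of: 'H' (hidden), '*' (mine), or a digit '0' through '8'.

H H H H
H H H *
H H H H
H H H H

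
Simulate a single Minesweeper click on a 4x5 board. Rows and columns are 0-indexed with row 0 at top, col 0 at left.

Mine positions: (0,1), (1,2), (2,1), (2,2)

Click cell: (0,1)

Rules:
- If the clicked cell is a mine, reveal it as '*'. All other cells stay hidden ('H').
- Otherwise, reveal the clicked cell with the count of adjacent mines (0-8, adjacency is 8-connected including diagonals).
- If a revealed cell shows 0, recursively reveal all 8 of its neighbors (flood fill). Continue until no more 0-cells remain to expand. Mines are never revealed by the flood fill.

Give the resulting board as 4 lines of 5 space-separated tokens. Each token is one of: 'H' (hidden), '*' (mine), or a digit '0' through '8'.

H * H H H
H H H H H
H H H H H
H H H H H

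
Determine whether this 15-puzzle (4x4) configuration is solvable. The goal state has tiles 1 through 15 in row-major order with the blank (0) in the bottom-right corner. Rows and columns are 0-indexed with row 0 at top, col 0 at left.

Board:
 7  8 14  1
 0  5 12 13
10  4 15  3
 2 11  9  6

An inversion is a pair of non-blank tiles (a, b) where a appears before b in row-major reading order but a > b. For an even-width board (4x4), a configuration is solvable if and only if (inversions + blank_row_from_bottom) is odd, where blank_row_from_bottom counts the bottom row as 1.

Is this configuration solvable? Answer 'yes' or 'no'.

Inversions: 56
Blank is in row 1 (0-indexed from top), which is row 3 counting from the bottom (bottom = 1).
56 + 3 = 59, which is odd, so the puzzle is solvable.

Answer: yes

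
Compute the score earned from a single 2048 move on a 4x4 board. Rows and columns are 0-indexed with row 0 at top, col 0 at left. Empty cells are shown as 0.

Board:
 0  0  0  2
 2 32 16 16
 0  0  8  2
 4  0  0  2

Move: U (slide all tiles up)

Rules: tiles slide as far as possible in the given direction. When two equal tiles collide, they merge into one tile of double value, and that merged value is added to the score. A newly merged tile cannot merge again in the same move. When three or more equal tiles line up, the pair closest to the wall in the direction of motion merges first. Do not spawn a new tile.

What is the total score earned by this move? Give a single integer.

Slide up:
col 0: [0, 2, 0, 4] -> [2, 4, 0, 0]  score +0 (running 0)
col 1: [0, 32, 0, 0] -> [32, 0, 0, 0]  score +0 (running 0)
col 2: [0, 16, 8, 0] -> [16, 8, 0, 0]  score +0 (running 0)
col 3: [2, 16, 2, 2] -> [2, 16, 4, 0]  score +4 (running 4)
Board after move:
 2 32 16  2
 4  0  8 16
 0  0  0  4
 0  0  0  0

Answer: 4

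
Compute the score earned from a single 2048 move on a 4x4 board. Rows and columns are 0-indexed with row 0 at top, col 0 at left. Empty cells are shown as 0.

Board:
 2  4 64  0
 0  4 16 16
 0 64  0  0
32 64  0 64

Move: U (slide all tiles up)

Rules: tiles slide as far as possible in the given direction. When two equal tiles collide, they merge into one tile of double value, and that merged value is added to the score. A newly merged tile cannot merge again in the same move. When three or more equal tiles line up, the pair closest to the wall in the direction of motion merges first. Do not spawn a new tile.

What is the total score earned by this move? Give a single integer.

Slide up:
col 0: [2, 0, 0, 32] -> [2, 32, 0, 0]  score +0 (running 0)
col 1: [4, 4, 64, 64] -> [8, 128, 0, 0]  score +136 (running 136)
col 2: [64, 16, 0, 0] -> [64, 16, 0, 0]  score +0 (running 136)
col 3: [0, 16, 0, 64] -> [16, 64, 0, 0]  score +0 (running 136)
Board after move:
  2   8  64  16
 32 128  16  64
  0   0   0   0
  0   0   0   0

Answer: 136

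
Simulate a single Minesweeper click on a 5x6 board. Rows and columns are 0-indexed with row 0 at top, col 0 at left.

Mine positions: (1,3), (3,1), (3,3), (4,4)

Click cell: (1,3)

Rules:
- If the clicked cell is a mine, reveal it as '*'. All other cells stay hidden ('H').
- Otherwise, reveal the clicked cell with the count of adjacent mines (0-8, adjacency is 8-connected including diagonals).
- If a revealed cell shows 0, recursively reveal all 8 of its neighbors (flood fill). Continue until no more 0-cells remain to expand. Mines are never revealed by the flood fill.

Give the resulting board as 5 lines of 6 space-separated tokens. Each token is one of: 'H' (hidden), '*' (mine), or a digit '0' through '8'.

H H H H H H
H H H * H H
H H H H H H
H H H H H H
H H H H H H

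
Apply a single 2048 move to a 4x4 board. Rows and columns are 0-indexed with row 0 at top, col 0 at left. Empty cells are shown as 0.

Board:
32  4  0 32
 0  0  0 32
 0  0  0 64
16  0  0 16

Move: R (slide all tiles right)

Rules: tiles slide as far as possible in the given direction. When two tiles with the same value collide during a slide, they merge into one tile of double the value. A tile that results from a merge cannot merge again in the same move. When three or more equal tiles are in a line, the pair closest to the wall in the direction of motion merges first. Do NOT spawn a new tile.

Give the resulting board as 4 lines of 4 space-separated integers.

Answer:  0 32  4 32
 0  0  0 32
 0  0  0 64
 0  0  0 32

Derivation:
Slide right:
row 0: [32, 4, 0, 32] -> [0, 32, 4, 32]
row 1: [0, 0, 0, 32] -> [0, 0, 0, 32]
row 2: [0, 0, 0, 64] -> [0, 0, 0, 64]
row 3: [16, 0, 0, 16] -> [0, 0, 0, 32]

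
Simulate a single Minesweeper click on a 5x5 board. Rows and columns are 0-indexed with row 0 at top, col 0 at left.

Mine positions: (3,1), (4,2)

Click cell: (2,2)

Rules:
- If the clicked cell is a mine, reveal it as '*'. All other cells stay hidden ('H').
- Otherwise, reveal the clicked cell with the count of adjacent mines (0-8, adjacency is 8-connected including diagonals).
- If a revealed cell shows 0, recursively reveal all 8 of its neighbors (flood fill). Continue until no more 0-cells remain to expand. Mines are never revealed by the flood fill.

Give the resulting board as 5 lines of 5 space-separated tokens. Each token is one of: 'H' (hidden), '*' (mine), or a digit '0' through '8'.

H H H H H
H H H H H
H H 1 H H
H H H H H
H H H H H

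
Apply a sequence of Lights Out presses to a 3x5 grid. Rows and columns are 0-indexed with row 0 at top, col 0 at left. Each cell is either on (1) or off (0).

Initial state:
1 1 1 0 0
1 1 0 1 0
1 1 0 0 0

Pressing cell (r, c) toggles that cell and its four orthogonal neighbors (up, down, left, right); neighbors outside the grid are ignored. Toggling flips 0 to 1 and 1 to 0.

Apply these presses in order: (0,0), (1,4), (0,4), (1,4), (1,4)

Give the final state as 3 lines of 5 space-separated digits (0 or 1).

After press 1 at (0,0):
0 0 1 0 0
0 1 0 1 0
1 1 0 0 0

After press 2 at (1,4):
0 0 1 0 1
0 1 0 0 1
1 1 0 0 1

After press 3 at (0,4):
0 0 1 1 0
0 1 0 0 0
1 1 0 0 1

After press 4 at (1,4):
0 0 1 1 1
0 1 0 1 1
1 1 0 0 0

After press 5 at (1,4):
0 0 1 1 0
0 1 0 0 0
1 1 0 0 1

Answer: 0 0 1 1 0
0 1 0 0 0
1 1 0 0 1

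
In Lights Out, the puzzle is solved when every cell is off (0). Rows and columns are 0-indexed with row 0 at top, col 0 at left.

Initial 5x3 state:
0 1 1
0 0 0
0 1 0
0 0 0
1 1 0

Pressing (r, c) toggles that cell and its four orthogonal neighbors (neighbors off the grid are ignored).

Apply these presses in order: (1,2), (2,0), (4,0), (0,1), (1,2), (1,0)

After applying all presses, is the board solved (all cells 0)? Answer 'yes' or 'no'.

After press 1 at (1,2):
0 1 0
0 1 1
0 1 1
0 0 0
1 1 0

After press 2 at (2,0):
0 1 0
1 1 1
1 0 1
1 0 0
1 1 0

After press 3 at (4,0):
0 1 0
1 1 1
1 0 1
0 0 0
0 0 0

After press 4 at (0,1):
1 0 1
1 0 1
1 0 1
0 0 0
0 0 0

After press 5 at (1,2):
1 0 0
1 1 0
1 0 0
0 0 0
0 0 0

After press 6 at (1,0):
0 0 0
0 0 0
0 0 0
0 0 0
0 0 0

Lights still on: 0

Answer: yes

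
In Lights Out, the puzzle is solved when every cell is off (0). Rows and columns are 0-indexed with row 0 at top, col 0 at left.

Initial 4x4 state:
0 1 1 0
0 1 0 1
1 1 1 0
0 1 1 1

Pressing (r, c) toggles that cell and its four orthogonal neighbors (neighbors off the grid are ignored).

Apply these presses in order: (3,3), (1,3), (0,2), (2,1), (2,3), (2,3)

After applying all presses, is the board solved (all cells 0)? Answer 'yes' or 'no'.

Answer: yes

Derivation:
After press 1 at (3,3):
0 1 1 0
0 1 0 1
1 1 1 1
0 1 0 0

After press 2 at (1,3):
0 1 1 1
0 1 1 0
1 1 1 0
0 1 0 0

After press 3 at (0,2):
0 0 0 0
0 1 0 0
1 1 1 0
0 1 0 0

After press 4 at (2,1):
0 0 0 0
0 0 0 0
0 0 0 0
0 0 0 0

After press 5 at (2,3):
0 0 0 0
0 0 0 1
0 0 1 1
0 0 0 1

After press 6 at (2,3):
0 0 0 0
0 0 0 0
0 0 0 0
0 0 0 0

Lights still on: 0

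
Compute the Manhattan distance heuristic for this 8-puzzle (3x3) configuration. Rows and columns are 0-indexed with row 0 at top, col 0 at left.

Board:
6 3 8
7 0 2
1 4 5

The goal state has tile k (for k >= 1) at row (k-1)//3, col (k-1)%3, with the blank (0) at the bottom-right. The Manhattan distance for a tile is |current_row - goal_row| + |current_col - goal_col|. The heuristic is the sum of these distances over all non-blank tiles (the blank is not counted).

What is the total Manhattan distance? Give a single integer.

Answer: 16

Derivation:
Tile 6: (0,0)->(1,2) = 3
Tile 3: (0,1)->(0,2) = 1
Tile 8: (0,2)->(2,1) = 3
Tile 7: (1,0)->(2,0) = 1
Tile 2: (1,2)->(0,1) = 2
Tile 1: (2,0)->(0,0) = 2
Tile 4: (2,1)->(1,0) = 2
Tile 5: (2,2)->(1,1) = 2
Sum: 3 + 1 + 3 + 1 + 2 + 2 + 2 + 2 = 16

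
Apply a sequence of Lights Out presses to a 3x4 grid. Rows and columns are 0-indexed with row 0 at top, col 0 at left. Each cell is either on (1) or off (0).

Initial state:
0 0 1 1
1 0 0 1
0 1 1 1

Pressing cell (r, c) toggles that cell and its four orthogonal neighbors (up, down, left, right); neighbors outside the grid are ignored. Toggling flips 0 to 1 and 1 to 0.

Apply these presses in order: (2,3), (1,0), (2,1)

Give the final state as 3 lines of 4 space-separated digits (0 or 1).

Answer: 1 0 1 1
0 0 0 0
0 0 1 0

Derivation:
After press 1 at (2,3):
0 0 1 1
1 0 0 0
0 1 0 0

After press 2 at (1,0):
1 0 1 1
0 1 0 0
1 1 0 0

After press 3 at (2,1):
1 0 1 1
0 0 0 0
0 0 1 0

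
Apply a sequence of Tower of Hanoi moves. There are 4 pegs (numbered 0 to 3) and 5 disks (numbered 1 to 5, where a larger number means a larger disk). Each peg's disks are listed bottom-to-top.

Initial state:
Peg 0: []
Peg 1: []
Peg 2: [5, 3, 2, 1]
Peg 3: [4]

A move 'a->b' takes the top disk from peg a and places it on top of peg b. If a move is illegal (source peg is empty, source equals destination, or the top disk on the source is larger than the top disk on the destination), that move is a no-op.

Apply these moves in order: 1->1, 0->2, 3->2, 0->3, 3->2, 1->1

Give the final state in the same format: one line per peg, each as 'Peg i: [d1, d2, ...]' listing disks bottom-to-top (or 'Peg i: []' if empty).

After move 1 (1->1):
Peg 0: []
Peg 1: []
Peg 2: [5, 3, 2, 1]
Peg 3: [4]

After move 2 (0->2):
Peg 0: []
Peg 1: []
Peg 2: [5, 3, 2, 1]
Peg 3: [4]

After move 3 (3->2):
Peg 0: []
Peg 1: []
Peg 2: [5, 3, 2, 1]
Peg 3: [4]

After move 4 (0->3):
Peg 0: []
Peg 1: []
Peg 2: [5, 3, 2, 1]
Peg 3: [4]

After move 5 (3->2):
Peg 0: []
Peg 1: []
Peg 2: [5, 3, 2, 1]
Peg 3: [4]

After move 6 (1->1):
Peg 0: []
Peg 1: []
Peg 2: [5, 3, 2, 1]
Peg 3: [4]

Answer: Peg 0: []
Peg 1: []
Peg 2: [5, 3, 2, 1]
Peg 3: [4]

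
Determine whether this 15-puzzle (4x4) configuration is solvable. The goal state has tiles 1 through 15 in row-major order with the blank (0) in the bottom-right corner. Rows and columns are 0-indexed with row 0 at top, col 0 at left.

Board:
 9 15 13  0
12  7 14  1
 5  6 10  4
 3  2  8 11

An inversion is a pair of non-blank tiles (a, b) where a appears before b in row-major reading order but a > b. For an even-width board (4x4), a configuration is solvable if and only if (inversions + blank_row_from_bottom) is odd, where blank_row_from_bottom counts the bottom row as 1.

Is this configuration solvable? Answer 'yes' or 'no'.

Inversions: 70
Blank is in row 0 (0-indexed from top), which is row 4 counting from the bottom (bottom = 1).
70 + 4 = 74, which is even, so the puzzle is not solvable.

Answer: no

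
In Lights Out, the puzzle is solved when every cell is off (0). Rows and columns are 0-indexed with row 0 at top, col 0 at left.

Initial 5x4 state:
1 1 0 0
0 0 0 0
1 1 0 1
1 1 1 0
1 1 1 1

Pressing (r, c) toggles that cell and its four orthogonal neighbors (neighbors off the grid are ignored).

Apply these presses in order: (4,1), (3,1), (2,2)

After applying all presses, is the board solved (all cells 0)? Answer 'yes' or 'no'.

Answer: no

Derivation:
After press 1 at (4,1):
1 1 0 0
0 0 0 0
1 1 0 1
1 0 1 0
0 0 0 1

After press 2 at (3,1):
1 1 0 0
0 0 0 0
1 0 0 1
0 1 0 0
0 1 0 1

After press 3 at (2,2):
1 1 0 0
0 0 1 0
1 1 1 0
0 1 1 0
0 1 0 1

Lights still on: 10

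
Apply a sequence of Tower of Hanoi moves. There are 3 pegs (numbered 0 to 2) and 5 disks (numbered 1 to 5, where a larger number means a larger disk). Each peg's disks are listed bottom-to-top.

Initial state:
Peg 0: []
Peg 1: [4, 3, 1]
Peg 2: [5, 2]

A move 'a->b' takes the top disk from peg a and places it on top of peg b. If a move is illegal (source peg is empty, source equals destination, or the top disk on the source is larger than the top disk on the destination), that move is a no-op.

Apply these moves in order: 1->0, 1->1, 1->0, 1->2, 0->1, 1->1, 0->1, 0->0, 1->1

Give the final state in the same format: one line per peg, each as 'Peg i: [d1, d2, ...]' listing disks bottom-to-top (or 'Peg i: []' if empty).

After move 1 (1->0):
Peg 0: [1]
Peg 1: [4, 3]
Peg 2: [5, 2]

After move 2 (1->1):
Peg 0: [1]
Peg 1: [4, 3]
Peg 2: [5, 2]

After move 3 (1->0):
Peg 0: [1]
Peg 1: [4, 3]
Peg 2: [5, 2]

After move 4 (1->2):
Peg 0: [1]
Peg 1: [4, 3]
Peg 2: [5, 2]

After move 5 (0->1):
Peg 0: []
Peg 1: [4, 3, 1]
Peg 2: [5, 2]

After move 6 (1->1):
Peg 0: []
Peg 1: [4, 3, 1]
Peg 2: [5, 2]

After move 7 (0->1):
Peg 0: []
Peg 1: [4, 3, 1]
Peg 2: [5, 2]

After move 8 (0->0):
Peg 0: []
Peg 1: [4, 3, 1]
Peg 2: [5, 2]

After move 9 (1->1):
Peg 0: []
Peg 1: [4, 3, 1]
Peg 2: [5, 2]

Answer: Peg 0: []
Peg 1: [4, 3, 1]
Peg 2: [5, 2]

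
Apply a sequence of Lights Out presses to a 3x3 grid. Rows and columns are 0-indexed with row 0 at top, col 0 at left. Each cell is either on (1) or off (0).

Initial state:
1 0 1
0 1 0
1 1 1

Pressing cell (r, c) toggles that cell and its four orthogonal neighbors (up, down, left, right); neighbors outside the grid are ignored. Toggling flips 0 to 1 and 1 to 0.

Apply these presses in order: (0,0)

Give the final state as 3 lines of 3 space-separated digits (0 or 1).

Answer: 0 1 1
1 1 0
1 1 1

Derivation:
After press 1 at (0,0):
0 1 1
1 1 0
1 1 1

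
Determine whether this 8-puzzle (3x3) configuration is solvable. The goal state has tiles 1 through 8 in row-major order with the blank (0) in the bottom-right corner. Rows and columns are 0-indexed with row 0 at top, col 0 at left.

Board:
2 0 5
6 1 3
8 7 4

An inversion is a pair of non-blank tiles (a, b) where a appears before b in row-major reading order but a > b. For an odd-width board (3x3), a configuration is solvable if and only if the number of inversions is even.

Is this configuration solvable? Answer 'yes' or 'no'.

Inversions (pairs i<j in row-major order where tile[i] > tile[j] > 0): 10
10 is even, so the puzzle is solvable.

Answer: yes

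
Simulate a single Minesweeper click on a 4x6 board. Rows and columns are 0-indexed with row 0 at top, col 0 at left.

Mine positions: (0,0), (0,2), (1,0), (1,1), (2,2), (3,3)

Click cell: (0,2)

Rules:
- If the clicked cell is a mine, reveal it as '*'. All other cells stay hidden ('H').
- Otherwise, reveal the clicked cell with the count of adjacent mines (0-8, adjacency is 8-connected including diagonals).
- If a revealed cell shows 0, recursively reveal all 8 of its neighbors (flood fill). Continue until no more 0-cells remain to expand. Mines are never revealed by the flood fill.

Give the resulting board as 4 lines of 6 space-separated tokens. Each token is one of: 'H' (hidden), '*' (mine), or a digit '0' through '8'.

H H * H H H
H H H H H H
H H H H H H
H H H H H H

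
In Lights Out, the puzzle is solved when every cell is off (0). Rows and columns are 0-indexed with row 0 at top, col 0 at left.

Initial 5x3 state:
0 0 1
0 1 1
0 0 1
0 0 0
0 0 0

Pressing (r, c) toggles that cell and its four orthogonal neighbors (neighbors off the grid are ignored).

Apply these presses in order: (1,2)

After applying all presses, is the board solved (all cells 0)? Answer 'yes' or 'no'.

After press 1 at (1,2):
0 0 0
0 0 0
0 0 0
0 0 0
0 0 0

Lights still on: 0

Answer: yes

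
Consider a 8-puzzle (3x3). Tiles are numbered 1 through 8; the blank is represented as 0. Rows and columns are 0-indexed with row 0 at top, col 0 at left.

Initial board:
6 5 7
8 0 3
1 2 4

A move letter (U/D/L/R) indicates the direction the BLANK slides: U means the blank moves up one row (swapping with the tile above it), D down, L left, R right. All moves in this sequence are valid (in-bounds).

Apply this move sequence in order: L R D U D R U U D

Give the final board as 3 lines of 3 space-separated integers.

Answer: 6 5 7
8 2 0
1 4 3

Derivation:
After move 1 (L):
6 5 7
0 8 3
1 2 4

After move 2 (R):
6 5 7
8 0 3
1 2 4

After move 3 (D):
6 5 7
8 2 3
1 0 4

After move 4 (U):
6 5 7
8 0 3
1 2 4

After move 5 (D):
6 5 7
8 2 3
1 0 4

After move 6 (R):
6 5 7
8 2 3
1 4 0

After move 7 (U):
6 5 7
8 2 0
1 4 3

After move 8 (U):
6 5 0
8 2 7
1 4 3

After move 9 (D):
6 5 7
8 2 0
1 4 3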